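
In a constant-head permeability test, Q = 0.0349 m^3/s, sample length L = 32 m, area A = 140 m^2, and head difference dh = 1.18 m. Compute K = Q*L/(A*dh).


From K = Q*L / (A*dh):
Numerator: Q*L = 0.0349 * 32 = 1.1168.
Denominator: A*dh = 140 * 1.18 = 165.2.
K = 1.1168 / 165.2 = 0.00676 m/s.

0.00676


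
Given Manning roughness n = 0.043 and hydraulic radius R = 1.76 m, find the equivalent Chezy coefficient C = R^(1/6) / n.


The Chezy coefficient relates to Manning's n through C = R^(1/6) / n.
R^(1/6) = 1.76^(1/6) = 1.0988.
C = 1.0988 / 0.043 = 25.55 m^(1/2)/s.

25.55


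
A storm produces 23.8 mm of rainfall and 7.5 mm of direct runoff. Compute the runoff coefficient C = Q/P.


The runoff coefficient C = runoff depth / rainfall depth.
C = 7.5 / 23.8
  = 0.3151.

0.3151


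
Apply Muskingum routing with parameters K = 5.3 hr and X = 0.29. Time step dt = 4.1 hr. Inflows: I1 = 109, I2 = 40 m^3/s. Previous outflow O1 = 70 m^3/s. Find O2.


Muskingum coefficients:
denom = 2*K*(1-X) + dt = 2*5.3*(1-0.29) + 4.1 = 11.626.
C0 = (dt - 2*K*X)/denom = (4.1 - 2*5.3*0.29)/11.626 = 0.0883.
C1 = (dt + 2*K*X)/denom = (4.1 + 2*5.3*0.29)/11.626 = 0.6171.
C2 = (2*K*(1-X) - dt)/denom = 0.2947.
O2 = C0*I2 + C1*I1 + C2*O1
   = 0.0883*40 + 0.6171*109 + 0.2947*70
   = 91.42 m^3/s.

91.42


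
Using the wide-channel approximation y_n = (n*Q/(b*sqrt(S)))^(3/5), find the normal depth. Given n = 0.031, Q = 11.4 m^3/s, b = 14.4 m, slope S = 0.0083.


We use the wide-channel approximation y_n = (n*Q/(b*sqrt(S)))^(3/5).
sqrt(S) = sqrt(0.0083) = 0.091104.
Numerator: n*Q = 0.031 * 11.4 = 0.3534.
Denominator: b*sqrt(S) = 14.4 * 0.091104 = 1.311898.
arg = 0.2694.
y_n = 0.2694^(3/5) = 0.4552 m.

0.4552


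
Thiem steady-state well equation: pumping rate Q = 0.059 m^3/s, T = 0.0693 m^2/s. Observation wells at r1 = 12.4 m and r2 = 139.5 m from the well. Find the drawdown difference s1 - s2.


Thiem equation: s1 - s2 = Q/(2*pi*T) * ln(r2/r1).
ln(r2/r1) = ln(139.5/12.4) = 2.4204.
Q/(2*pi*T) = 0.059 / (2*pi*0.0693) = 0.059 / 0.4354 = 0.1355.
s1 - s2 = 0.1355 * 2.4204 = 0.328 m.

0.328


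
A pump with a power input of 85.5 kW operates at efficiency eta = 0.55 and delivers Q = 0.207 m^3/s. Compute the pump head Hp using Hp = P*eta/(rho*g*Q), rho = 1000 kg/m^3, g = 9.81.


Pump head formula: Hp = P * eta / (rho * g * Q).
Numerator: P * eta = 85.5 * 1000 * 0.55 = 47025.0 W.
Denominator: rho * g * Q = 1000 * 9.81 * 0.207 = 2030.67.
Hp = 47025.0 / 2030.67 = 23.16 m.

23.16


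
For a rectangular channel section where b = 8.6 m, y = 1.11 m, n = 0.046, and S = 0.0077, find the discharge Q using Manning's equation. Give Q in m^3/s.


For a rectangular channel, the cross-sectional area A = b * y = 8.6 * 1.11 = 9.55 m^2.
The wetted perimeter P = b + 2y = 8.6 + 2*1.11 = 10.82 m.
Hydraulic radius R = A/P = 9.55/10.82 = 0.8823 m.
Velocity V = (1/n)*R^(2/3)*S^(1/2) = (1/0.046)*0.8823^(2/3)*0.0077^(1/2) = 1.7548 m/s.
Discharge Q = A * V = 9.55 * 1.7548 = 16.751 m^3/s.

16.751


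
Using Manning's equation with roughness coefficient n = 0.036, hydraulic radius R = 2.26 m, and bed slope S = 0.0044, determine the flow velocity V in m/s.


Manning's equation gives V = (1/n) * R^(2/3) * S^(1/2).
First, compute R^(2/3) = 2.26^(2/3) = 1.7222.
Next, S^(1/2) = 0.0044^(1/2) = 0.066332.
Then 1/n = 1/0.036 = 27.78.
V = 27.78 * 1.7222 * 0.066332 = 3.1732 m/s.

3.1732


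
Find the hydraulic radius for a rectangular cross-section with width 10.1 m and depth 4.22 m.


For a rectangular section:
Flow area A = b * y = 10.1 * 4.22 = 42.62 m^2.
Wetted perimeter P = b + 2y = 10.1 + 2*4.22 = 18.54 m.
Hydraulic radius R = A/P = 42.62 / 18.54 = 2.2989 m.

2.2989


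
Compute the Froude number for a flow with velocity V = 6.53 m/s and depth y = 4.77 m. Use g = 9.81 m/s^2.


The Froude number is defined as Fr = V / sqrt(g*y).
g*y = 9.81 * 4.77 = 46.7937.
sqrt(g*y) = sqrt(46.7937) = 6.8406.
Fr = 6.53 / 6.8406 = 0.9546.

0.9546


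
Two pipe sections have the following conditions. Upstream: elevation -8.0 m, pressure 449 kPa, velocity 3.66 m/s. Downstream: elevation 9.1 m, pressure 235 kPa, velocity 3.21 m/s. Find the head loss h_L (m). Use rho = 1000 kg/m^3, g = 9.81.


Total head at each section: H = z + p/(rho*g) + V^2/(2g).
H1 = -8.0 + 449*1000/(1000*9.81) + 3.66^2/(2*9.81)
   = -8.0 + 45.77 + 0.6828
   = 38.452 m.
H2 = 9.1 + 235*1000/(1000*9.81) + 3.21^2/(2*9.81)
   = 9.1 + 23.955 + 0.5252
   = 33.58 m.
h_L = H1 - H2 = 38.452 - 33.58 = 4.872 m.

4.872


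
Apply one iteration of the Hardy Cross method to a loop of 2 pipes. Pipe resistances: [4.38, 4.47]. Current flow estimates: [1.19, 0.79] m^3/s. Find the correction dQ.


Numerator terms (r*Q*|Q|): 4.38*1.19*|1.19| = 6.2025; 4.47*0.79*|0.79| = 2.7897.
Sum of numerator = 8.9922.
Denominator terms (r*|Q|): 4.38*|1.19| = 5.2122; 4.47*|0.79| = 3.5313.
2 * sum of denominator = 2 * 8.7435 = 17.487.
dQ = -8.9922 / 17.487 = -0.5142 m^3/s.

-0.5142


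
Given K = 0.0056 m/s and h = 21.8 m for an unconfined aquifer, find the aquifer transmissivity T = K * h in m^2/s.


Transmissivity is defined as T = K * h.
T = 0.0056 * 21.8
  = 0.1221 m^2/s.

0.1221


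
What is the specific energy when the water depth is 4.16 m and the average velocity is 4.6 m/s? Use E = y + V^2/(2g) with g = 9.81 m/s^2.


Specific energy E = y + V^2/(2g).
Velocity head = V^2/(2g) = 4.6^2 / (2*9.81) = 21.16 / 19.62 = 1.0785 m.
E = 4.16 + 1.0785 = 5.2385 m.

5.2385


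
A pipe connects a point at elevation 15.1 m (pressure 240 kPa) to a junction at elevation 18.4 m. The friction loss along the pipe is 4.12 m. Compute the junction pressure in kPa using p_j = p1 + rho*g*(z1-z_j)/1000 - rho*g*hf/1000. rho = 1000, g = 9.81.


Junction pressure: p_j = p1 + rho*g*(z1 - z_j)/1000 - rho*g*hf/1000.
Elevation term = 1000*9.81*(15.1 - 18.4)/1000 = -32.373 kPa.
Friction term = 1000*9.81*4.12/1000 = 40.417 kPa.
p_j = 240 + -32.373 - 40.417 = 167.21 kPa.

167.21


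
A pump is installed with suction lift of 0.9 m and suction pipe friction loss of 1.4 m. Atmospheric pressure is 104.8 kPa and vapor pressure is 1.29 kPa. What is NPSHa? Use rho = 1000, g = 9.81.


NPSHa = p_atm/(rho*g) - z_s - hf_s - p_vap/(rho*g).
p_atm/(rho*g) = 104.8*1000 / (1000*9.81) = 10.683 m.
p_vap/(rho*g) = 1.29*1000 / (1000*9.81) = 0.131 m.
NPSHa = 10.683 - 0.9 - 1.4 - 0.131
      = 8.25 m.

8.25


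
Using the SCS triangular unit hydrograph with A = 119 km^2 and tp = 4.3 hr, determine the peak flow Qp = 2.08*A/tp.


SCS formula: Qp = 2.08 * A / tp.
Qp = 2.08 * 119 / 4.3
   = 247.52 / 4.3
   = 57.56 m^3/s per cm.

57.56


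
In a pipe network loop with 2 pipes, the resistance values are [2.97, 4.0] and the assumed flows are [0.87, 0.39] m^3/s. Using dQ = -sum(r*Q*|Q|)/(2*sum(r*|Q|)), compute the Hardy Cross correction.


Numerator terms (r*Q*|Q|): 2.97*0.87*|0.87| = 2.248; 4.0*0.39*|0.39| = 0.6084.
Sum of numerator = 2.8564.
Denominator terms (r*|Q|): 2.97*|0.87| = 2.5839; 4.0*|0.39| = 1.56.
2 * sum of denominator = 2 * 4.1439 = 8.2878.
dQ = -2.8564 / 8.2878 = -0.3447 m^3/s.

-0.3447


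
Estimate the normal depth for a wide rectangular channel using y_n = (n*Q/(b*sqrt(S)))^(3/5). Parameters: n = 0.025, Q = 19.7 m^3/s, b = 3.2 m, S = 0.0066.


We use the wide-channel approximation y_n = (n*Q/(b*sqrt(S)))^(3/5).
sqrt(S) = sqrt(0.0066) = 0.08124.
Numerator: n*Q = 0.025 * 19.7 = 0.4925.
Denominator: b*sqrt(S) = 3.2 * 0.08124 = 0.259968.
arg = 1.8945.
y_n = 1.8945^(3/5) = 1.4672 m.

1.4672


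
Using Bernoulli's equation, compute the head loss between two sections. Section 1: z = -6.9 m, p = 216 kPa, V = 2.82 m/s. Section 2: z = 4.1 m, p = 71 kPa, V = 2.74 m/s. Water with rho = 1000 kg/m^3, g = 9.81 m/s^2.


Total head at each section: H = z + p/(rho*g) + V^2/(2g).
H1 = -6.9 + 216*1000/(1000*9.81) + 2.82^2/(2*9.81)
   = -6.9 + 22.018 + 0.4053
   = 15.524 m.
H2 = 4.1 + 71*1000/(1000*9.81) + 2.74^2/(2*9.81)
   = 4.1 + 7.238 + 0.3827
   = 11.72 m.
h_L = H1 - H2 = 15.524 - 11.72 = 3.804 m.

3.804


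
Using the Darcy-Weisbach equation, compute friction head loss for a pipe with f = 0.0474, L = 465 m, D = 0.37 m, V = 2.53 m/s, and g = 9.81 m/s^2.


Darcy-Weisbach equation: h_f = f * (L/D) * V^2/(2g).
f * L/D = 0.0474 * 465/0.37 = 59.5703.
V^2/(2g) = 2.53^2 / (2*9.81) = 6.4009 / 19.62 = 0.3262 m.
h_f = 59.5703 * 0.3262 = 19.434 m.

19.434


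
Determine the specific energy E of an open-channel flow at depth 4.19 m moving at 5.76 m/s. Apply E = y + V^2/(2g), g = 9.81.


Specific energy E = y + V^2/(2g).
Velocity head = V^2/(2g) = 5.76^2 / (2*9.81) = 33.1776 / 19.62 = 1.691 m.
E = 4.19 + 1.691 = 5.881 m.

5.881


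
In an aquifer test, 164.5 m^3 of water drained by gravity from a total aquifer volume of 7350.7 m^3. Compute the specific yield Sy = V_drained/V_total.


Specific yield Sy = Volume drained / Total volume.
Sy = 164.5 / 7350.7
   = 0.0224.

0.0224


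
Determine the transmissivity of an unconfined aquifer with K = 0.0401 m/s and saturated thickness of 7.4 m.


Transmissivity is defined as T = K * h.
T = 0.0401 * 7.4
  = 0.2967 m^2/s.

0.2967


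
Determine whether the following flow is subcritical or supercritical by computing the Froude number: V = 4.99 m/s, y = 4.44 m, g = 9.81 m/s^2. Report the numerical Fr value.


The Froude number is defined as Fr = V / sqrt(g*y).
g*y = 9.81 * 4.44 = 43.5564.
sqrt(g*y) = sqrt(43.5564) = 6.5997.
Fr = 4.99 / 6.5997 = 0.7561.
Since Fr < 1, the flow is subcritical.

0.7561


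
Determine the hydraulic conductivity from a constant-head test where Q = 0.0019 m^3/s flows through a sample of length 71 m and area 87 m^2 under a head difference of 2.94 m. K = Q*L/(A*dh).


From K = Q*L / (A*dh):
Numerator: Q*L = 0.0019 * 71 = 0.1349.
Denominator: A*dh = 87 * 2.94 = 255.78.
K = 0.1349 / 255.78 = 0.000527 m/s.

0.000527


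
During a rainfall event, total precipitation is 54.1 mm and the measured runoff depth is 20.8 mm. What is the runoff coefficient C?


The runoff coefficient C = runoff depth / rainfall depth.
C = 20.8 / 54.1
  = 0.3845.

0.3845


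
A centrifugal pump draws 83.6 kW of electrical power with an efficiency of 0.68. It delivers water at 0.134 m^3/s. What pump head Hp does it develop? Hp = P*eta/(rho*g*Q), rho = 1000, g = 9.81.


Pump head formula: Hp = P * eta / (rho * g * Q).
Numerator: P * eta = 83.6 * 1000 * 0.68 = 56848.0 W.
Denominator: rho * g * Q = 1000 * 9.81 * 0.134 = 1314.54.
Hp = 56848.0 / 1314.54 = 43.25 m.

43.25


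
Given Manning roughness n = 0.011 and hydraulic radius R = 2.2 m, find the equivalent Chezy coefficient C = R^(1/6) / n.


The Chezy coefficient relates to Manning's n through C = R^(1/6) / n.
R^(1/6) = 2.2^(1/6) = 1.140435.
C = 1.140435 / 0.011 = 103.68 m^(1/2)/s.

103.68


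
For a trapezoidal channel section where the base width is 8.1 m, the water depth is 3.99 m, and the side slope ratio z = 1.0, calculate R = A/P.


For a trapezoidal section with side slope z:
A = (b + z*y)*y = (8.1 + 1.0*3.99)*3.99 = 48.239 m^2.
P = b + 2*y*sqrt(1 + z^2) = 8.1 + 2*3.99*sqrt(1 + 1.0^2) = 19.385 m.
R = A/P = 48.239 / 19.385 = 2.4884 m.

2.4884


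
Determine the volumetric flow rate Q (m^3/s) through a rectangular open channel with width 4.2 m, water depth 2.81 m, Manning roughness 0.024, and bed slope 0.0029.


For a rectangular channel, the cross-sectional area A = b * y = 4.2 * 2.81 = 11.8 m^2.
The wetted perimeter P = b + 2y = 4.2 + 2*2.81 = 9.82 m.
Hydraulic radius R = A/P = 11.8/9.82 = 1.2018 m.
Velocity V = (1/n)*R^(2/3)*S^(1/2) = (1/0.024)*1.2018^(2/3)*0.0029^(1/2) = 2.5364 m/s.
Discharge Q = A * V = 11.8 * 2.5364 = 29.935 m^3/s.

29.935


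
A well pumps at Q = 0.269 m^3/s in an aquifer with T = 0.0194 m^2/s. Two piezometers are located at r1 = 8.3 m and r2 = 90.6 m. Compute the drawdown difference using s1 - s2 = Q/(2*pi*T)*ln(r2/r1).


Thiem equation: s1 - s2 = Q/(2*pi*T) * ln(r2/r1).
ln(r2/r1) = ln(90.6/8.3) = 2.3902.
Q/(2*pi*T) = 0.269 / (2*pi*0.0194) = 0.269 / 0.1219 = 2.2068.
s1 - s2 = 2.2068 * 2.3902 = 5.2748 m.

5.2748


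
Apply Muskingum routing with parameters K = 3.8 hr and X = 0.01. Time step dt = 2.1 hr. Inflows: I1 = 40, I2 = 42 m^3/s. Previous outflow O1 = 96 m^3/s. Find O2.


Muskingum coefficients:
denom = 2*K*(1-X) + dt = 2*3.8*(1-0.01) + 2.1 = 9.624.
C0 = (dt - 2*K*X)/denom = (2.1 - 2*3.8*0.01)/9.624 = 0.2103.
C1 = (dt + 2*K*X)/denom = (2.1 + 2*3.8*0.01)/9.624 = 0.2261.
C2 = (2*K*(1-X) - dt)/denom = 0.5636.
O2 = C0*I2 + C1*I1 + C2*O1
   = 0.2103*42 + 0.2261*40 + 0.5636*96
   = 71.98 m^3/s.

71.98


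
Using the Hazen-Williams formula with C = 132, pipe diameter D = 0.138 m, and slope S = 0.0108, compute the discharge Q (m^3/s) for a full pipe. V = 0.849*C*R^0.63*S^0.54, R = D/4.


For a full circular pipe, R = D/4 = 0.138/4 = 0.0345 m.
V = 0.849 * 132 * 0.0345^0.63 * 0.0108^0.54
  = 0.849 * 132 * 0.119902 * 0.086706
  = 1.1651 m/s.
Pipe area A = pi*D^2/4 = pi*0.138^2/4 = 0.015 m^2.
Q = A * V = 0.015 * 1.1651 = 0.0174 m^3/s.

0.0174


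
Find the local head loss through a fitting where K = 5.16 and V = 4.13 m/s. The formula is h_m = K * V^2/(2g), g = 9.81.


Minor loss formula: h_m = K * V^2/(2g).
V^2 = 4.13^2 = 17.0569.
V^2/(2g) = 17.0569 / 19.62 = 0.8694 m.
h_m = 5.16 * 0.8694 = 4.4859 m.

4.4859


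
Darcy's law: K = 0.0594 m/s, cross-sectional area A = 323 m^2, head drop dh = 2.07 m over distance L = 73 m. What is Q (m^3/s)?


Darcy's law: Q = K * A * i, where i = dh/L.
Hydraulic gradient i = 2.07 / 73 = 0.028356.
Q = 0.0594 * 323 * 0.028356
  = 0.544 m^3/s.

0.544


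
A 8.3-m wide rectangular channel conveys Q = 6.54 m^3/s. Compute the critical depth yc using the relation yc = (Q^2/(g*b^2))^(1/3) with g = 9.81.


Using yc = (Q^2 / (g * b^2))^(1/3):
Q^2 = 6.54^2 = 42.77.
g * b^2 = 9.81 * 8.3^2 = 9.81 * 68.89 = 675.81.
Q^2 / (g*b^2) = 42.77 / 675.81 = 0.0633.
yc = 0.0633^(1/3) = 0.3985 m.

0.3985


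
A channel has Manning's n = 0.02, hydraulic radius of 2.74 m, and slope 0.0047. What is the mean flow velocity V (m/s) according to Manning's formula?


Manning's equation gives V = (1/n) * R^(2/3) * S^(1/2).
First, compute R^(2/3) = 2.74^(2/3) = 1.9581.
Next, S^(1/2) = 0.0047^(1/2) = 0.068557.
Then 1/n = 1/0.02 = 50.0.
V = 50.0 * 1.9581 * 0.068557 = 6.712 m/s.

6.712


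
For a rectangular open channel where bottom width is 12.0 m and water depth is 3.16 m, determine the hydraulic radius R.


For a rectangular section:
Flow area A = b * y = 12.0 * 3.16 = 37.92 m^2.
Wetted perimeter P = b + 2y = 12.0 + 2*3.16 = 18.32 m.
Hydraulic radius R = A/P = 37.92 / 18.32 = 2.0699 m.

2.0699


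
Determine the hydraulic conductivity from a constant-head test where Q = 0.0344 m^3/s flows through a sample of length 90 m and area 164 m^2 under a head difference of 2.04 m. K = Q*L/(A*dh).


From K = Q*L / (A*dh):
Numerator: Q*L = 0.0344 * 90 = 3.096.
Denominator: A*dh = 164 * 2.04 = 334.56.
K = 3.096 / 334.56 = 0.009254 m/s.

0.009254


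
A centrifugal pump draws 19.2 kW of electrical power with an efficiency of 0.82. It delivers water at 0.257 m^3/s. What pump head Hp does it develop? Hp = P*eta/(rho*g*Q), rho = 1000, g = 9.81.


Pump head formula: Hp = P * eta / (rho * g * Q).
Numerator: P * eta = 19.2 * 1000 * 0.82 = 15744.0 W.
Denominator: rho * g * Q = 1000 * 9.81 * 0.257 = 2521.17.
Hp = 15744.0 / 2521.17 = 6.24 m.

6.24


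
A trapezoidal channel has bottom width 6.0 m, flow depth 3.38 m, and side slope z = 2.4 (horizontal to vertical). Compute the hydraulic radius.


For a trapezoidal section with side slope z:
A = (b + z*y)*y = (6.0 + 2.4*3.38)*3.38 = 47.699 m^2.
P = b + 2*y*sqrt(1 + z^2) = 6.0 + 2*3.38*sqrt(1 + 2.4^2) = 23.576 m.
R = A/P = 47.699 / 23.576 = 2.0232 m.

2.0232


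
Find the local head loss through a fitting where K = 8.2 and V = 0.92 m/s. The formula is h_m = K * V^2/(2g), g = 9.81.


Minor loss formula: h_m = K * V^2/(2g).
V^2 = 0.92^2 = 0.8464.
V^2/(2g) = 0.8464 / 19.62 = 0.0431 m.
h_m = 8.2 * 0.0431 = 0.3537 m.

0.3537


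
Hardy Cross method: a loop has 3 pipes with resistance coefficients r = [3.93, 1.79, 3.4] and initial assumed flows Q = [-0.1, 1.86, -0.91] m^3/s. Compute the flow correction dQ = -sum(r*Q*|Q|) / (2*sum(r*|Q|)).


Numerator terms (r*Q*|Q|): 3.93*-0.1*|-0.1| = -0.0393; 1.79*1.86*|1.86| = 6.1927; 3.4*-0.91*|-0.91| = -2.8155.
Sum of numerator = 3.3378.
Denominator terms (r*|Q|): 3.93*|-0.1| = 0.393; 1.79*|1.86| = 3.3294; 3.4*|-0.91| = 3.094.
2 * sum of denominator = 2 * 6.8164 = 13.6328.
dQ = -3.3378 / 13.6328 = -0.2448 m^3/s.

-0.2448


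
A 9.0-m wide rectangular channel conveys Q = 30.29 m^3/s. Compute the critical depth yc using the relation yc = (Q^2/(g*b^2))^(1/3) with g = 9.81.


Using yc = (Q^2 / (g * b^2))^(1/3):
Q^2 = 30.29^2 = 917.48.
g * b^2 = 9.81 * 9.0^2 = 9.81 * 81.0 = 794.61.
Q^2 / (g*b^2) = 917.48 / 794.61 = 1.1546.
yc = 1.1546^(1/3) = 1.0491 m.

1.0491


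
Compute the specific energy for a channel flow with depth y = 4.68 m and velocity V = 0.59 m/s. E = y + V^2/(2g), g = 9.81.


Specific energy E = y + V^2/(2g).
Velocity head = V^2/(2g) = 0.59^2 / (2*9.81) = 0.3481 / 19.62 = 0.0177 m.
E = 4.68 + 0.0177 = 4.6977 m.

4.6977


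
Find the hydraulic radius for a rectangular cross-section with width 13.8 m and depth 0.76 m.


For a rectangular section:
Flow area A = b * y = 13.8 * 0.76 = 10.49 m^2.
Wetted perimeter P = b + 2y = 13.8 + 2*0.76 = 15.32 m.
Hydraulic radius R = A/P = 10.49 / 15.32 = 0.6846 m.

0.6846


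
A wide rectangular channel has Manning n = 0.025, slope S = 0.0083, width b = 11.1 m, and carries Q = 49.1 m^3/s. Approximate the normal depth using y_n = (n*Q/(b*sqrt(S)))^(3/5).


We use the wide-channel approximation y_n = (n*Q/(b*sqrt(S)))^(3/5).
sqrt(S) = sqrt(0.0083) = 0.091104.
Numerator: n*Q = 0.025 * 49.1 = 1.2275.
Denominator: b*sqrt(S) = 11.1 * 0.091104 = 1.011254.
arg = 1.2138.
y_n = 1.2138^(3/5) = 1.1233 m.

1.1233


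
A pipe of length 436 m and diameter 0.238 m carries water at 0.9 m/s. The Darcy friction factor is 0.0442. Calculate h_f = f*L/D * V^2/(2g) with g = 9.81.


Darcy-Weisbach equation: h_f = f * (L/D) * V^2/(2g).
f * L/D = 0.0442 * 436/0.238 = 80.9714.
V^2/(2g) = 0.9^2 / (2*9.81) = 0.81 / 19.62 = 0.0413 m.
h_f = 80.9714 * 0.0413 = 3.343 m.

3.343


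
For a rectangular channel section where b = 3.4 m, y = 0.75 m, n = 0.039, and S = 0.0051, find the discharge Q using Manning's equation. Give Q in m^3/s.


For a rectangular channel, the cross-sectional area A = b * y = 3.4 * 0.75 = 2.55 m^2.
The wetted perimeter P = b + 2y = 3.4 + 2*0.75 = 4.9 m.
Hydraulic radius R = A/P = 2.55/4.9 = 0.5204 m.
Velocity V = (1/n)*R^(2/3)*S^(1/2) = (1/0.039)*0.5204^(2/3)*0.0051^(1/2) = 1.1847 m/s.
Discharge Q = A * V = 2.55 * 1.1847 = 3.021 m^3/s.

3.021


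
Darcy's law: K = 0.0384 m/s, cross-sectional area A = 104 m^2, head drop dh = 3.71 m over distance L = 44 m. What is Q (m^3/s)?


Darcy's law: Q = K * A * i, where i = dh/L.
Hydraulic gradient i = 3.71 / 44 = 0.084318.
Q = 0.0384 * 104 * 0.084318
  = 0.3367 m^3/s.

0.3367


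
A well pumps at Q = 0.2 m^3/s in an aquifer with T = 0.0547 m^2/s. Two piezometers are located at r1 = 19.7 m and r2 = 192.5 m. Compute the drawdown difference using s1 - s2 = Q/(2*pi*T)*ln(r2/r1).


Thiem equation: s1 - s2 = Q/(2*pi*T) * ln(r2/r1).
ln(r2/r1) = ln(192.5/19.7) = 2.2795.
Q/(2*pi*T) = 0.2 / (2*pi*0.0547) = 0.2 / 0.3437 = 0.5819.
s1 - s2 = 0.5819 * 2.2795 = 1.3265 m.

1.3265


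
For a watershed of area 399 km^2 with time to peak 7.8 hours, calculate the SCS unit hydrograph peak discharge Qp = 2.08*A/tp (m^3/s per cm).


SCS formula: Qp = 2.08 * A / tp.
Qp = 2.08 * 399 / 7.8
   = 829.92 / 7.8
   = 106.4 m^3/s per cm.

106.4


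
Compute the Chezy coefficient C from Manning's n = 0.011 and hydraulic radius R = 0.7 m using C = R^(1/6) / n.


The Chezy coefficient relates to Manning's n through C = R^(1/6) / n.
R^(1/6) = 0.7^(1/6) = 0.942287.
C = 0.942287 / 0.011 = 85.66 m^(1/2)/s.

85.66


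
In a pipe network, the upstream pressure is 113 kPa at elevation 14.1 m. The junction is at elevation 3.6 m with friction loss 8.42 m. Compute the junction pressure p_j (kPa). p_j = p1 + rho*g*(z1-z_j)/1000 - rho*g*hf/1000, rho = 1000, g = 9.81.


Junction pressure: p_j = p1 + rho*g*(z1 - z_j)/1000 - rho*g*hf/1000.
Elevation term = 1000*9.81*(14.1 - 3.6)/1000 = 103.005 kPa.
Friction term = 1000*9.81*8.42/1000 = 82.6 kPa.
p_j = 113 + 103.005 - 82.6 = 133.4 kPa.

133.4


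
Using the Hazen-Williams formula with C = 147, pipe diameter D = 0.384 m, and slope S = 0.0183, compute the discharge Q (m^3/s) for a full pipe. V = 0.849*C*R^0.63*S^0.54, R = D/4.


For a full circular pipe, R = D/4 = 0.384/4 = 0.096 m.
V = 0.849 * 147 * 0.096^0.63 * 0.0183^0.54
  = 0.849 * 147 * 0.228471 * 0.115272
  = 3.2868 m/s.
Pipe area A = pi*D^2/4 = pi*0.384^2/4 = 0.1158 m^2.
Q = A * V = 0.1158 * 3.2868 = 0.3807 m^3/s.

0.3807


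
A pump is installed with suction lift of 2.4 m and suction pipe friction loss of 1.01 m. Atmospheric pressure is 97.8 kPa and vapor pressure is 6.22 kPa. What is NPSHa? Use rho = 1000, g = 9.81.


NPSHa = p_atm/(rho*g) - z_s - hf_s - p_vap/(rho*g).
p_atm/(rho*g) = 97.8*1000 / (1000*9.81) = 9.969 m.
p_vap/(rho*g) = 6.22*1000 / (1000*9.81) = 0.634 m.
NPSHa = 9.969 - 2.4 - 1.01 - 0.634
      = 5.93 m.

5.93


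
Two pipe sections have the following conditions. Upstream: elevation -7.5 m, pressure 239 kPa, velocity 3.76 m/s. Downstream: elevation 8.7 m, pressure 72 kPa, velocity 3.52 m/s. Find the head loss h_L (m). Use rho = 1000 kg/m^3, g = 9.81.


Total head at each section: H = z + p/(rho*g) + V^2/(2g).
H1 = -7.5 + 239*1000/(1000*9.81) + 3.76^2/(2*9.81)
   = -7.5 + 24.363 + 0.7206
   = 17.583 m.
H2 = 8.7 + 72*1000/(1000*9.81) + 3.52^2/(2*9.81)
   = 8.7 + 7.339 + 0.6315
   = 16.671 m.
h_L = H1 - H2 = 17.583 - 16.671 = 0.912 m.

0.912


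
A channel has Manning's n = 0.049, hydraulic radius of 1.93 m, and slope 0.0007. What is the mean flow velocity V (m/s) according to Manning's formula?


Manning's equation gives V = (1/n) * R^(2/3) * S^(1/2).
First, compute R^(2/3) = 1.93^(2/3) = 1.5501.
Next, S^(1/2) = 0.0007^(1/2) = 0.026458.
Then 1/n = 1/0.049 = 20.41.
V = 20.41 * 1.5501 * 0.026458 = 0.837 m/s.

0.837


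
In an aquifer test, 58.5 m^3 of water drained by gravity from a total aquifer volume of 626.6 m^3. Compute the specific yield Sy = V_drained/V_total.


Specific yield Sy = Volume drained / Total volume.
Sy = 58.5 / 626.6
   = 0.0934.

0.0934


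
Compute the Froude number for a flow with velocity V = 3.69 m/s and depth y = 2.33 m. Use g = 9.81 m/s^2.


The Froude number is defined as Fr = V / sqrt(g*y).
g*y = 9.81 * 2.33 = 22.8573.
sqrt(g*y) = sqrt(22.8573) = 4.7809.
Fr = 3.69 / 4.7809 = 0.7718.

0.7718


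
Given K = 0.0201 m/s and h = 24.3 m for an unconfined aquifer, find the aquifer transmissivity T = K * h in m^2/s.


Transmissivity is defined as T = K * h.
T = 0.0201 * 24.3
  = 0.4884 m^2/s.

0.4884


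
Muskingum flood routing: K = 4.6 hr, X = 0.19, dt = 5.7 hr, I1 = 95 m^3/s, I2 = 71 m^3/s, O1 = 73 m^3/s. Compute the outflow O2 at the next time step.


Muskingum coefficients:
denom = 2*K*(1-X) + dt = 2*4.6*(1-0.19) + 5.7 = 13.152.
C0 = (dt - 2*K*X)/denom = (5.7 - 2*4.6*0.19)/13.152 = 0.3005.
C1 = (dt + 2*K*X)/denom = (5.7 + 2*4.6*0.19)/13.152 = 0.5663.
C2 = (2*K*(1-X) - dt)/denom = 0.1332.
O2 = C0*I2 + C1*I1 + C2*O1
   = 0.3005*71 + 0.5663*95 + 0.1332*73
   = 84.86 m^3/s.

84.86


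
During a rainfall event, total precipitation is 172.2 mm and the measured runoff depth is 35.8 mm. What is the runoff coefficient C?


The runoff coefficient C = runoff depth / rainfall depth.
C = 35.8 / 172.2
  = 0.2079.

0.2079


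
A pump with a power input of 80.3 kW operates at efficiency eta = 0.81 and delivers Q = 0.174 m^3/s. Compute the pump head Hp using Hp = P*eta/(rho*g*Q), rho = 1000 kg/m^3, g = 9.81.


Pump head formula: Hp = P * eta / (rho * g * Q).
Numerator: P * eta = 80.3 * 1000 * 0.81 = 65043.0 W.
Denominator: rho * g * Q = 1000 * 9.81 * 0.174 = 1706.94.
Hp = 65043.0 / 1706.94 = 38.11 m.

38.11


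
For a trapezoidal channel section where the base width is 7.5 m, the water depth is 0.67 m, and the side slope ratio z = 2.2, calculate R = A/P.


For a trapezoidal section with side slope z:
A = (b + z*y)*y = (7.5 + 2.2*0.67)*0.67 = 6.013 m^2.
P = b + 2*y*sqrt(1 + z^2) = 7.5 + 2*0.67*sqrt(1 + 2.2^2) = 10.738 m.
R = A/P = 6.013 / 10.738 = 0.5599 m.

0.5599


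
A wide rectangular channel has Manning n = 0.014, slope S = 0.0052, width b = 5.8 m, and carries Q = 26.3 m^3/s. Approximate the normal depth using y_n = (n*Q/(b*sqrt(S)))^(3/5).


We use the wide-channel approximation y_n = (n*Q/(b*sqrt(S)))^(3/5).
sqrt(S) = sqrt(0.0052) = 0.072111.
Numerator: n*Q = 0.014 * 26.3 = 0.3682.
Denominator: b*sqrt(S) = 5.8 * 0.072111 = 0.418244.
arg = 0.8803.
y_n = 0.8803^(3/5) = 0.9264 m.

0.9264


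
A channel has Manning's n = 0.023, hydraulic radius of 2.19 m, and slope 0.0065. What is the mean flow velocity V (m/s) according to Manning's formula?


Manning's equation gives V = (1/n) * R^(2/3) * S^(1/2).
First, compute R^(2/3) = 2.19^(2/3) = 1.6864.
Next, S^(1/2) = 0.0065^(1/2) = 0.080623.
Then 1/n = 1/0.023 = 43.48.
V = 43.48 * 1.6864 * 0.080623 = 5.9114 m/s.

5.9114


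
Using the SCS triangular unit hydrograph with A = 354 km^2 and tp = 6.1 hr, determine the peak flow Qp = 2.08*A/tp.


SCS formula: Qp = 2.08 * A / tp.
Qp = 2.08 * 354 / 6.1
   = 736.32 / 6.1
   = 120.71 m^3/s per cm.

120.71


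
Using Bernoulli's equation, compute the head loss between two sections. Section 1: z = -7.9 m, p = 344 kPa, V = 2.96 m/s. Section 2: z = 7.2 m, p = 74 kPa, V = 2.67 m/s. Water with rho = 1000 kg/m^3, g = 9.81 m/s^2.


Total head at each section: H = z + p/(rho*g) + V^2/(2g).
H1 = -7.9 + 344*1000/(1000*9.81) + 2.96^2/(2*9.81)
   = -7.9 + 35.066 + 0.4466
   = 27.613 m.
H2 = 7.2 + 74*1000/(1000*9.81) + 2.67^2/(2*9.81)
   = 7.2 + 7.543 + 0.3633
   = 15.107 m.
h_L = H1 - H2 = 27.613 - 15.107 = 12.506 m.

12.506


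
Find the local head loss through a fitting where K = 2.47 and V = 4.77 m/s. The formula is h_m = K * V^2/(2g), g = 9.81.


Minor loss formula: h_m = K * V^2/(2g).
V^2 = 4.77^2 = 22.7529.
V^2/(2g) = 22.7529 / 19.62 = 1.1597 m.
h_m = 2.47 * 1.1597 = 2.8644 m.

2.8644


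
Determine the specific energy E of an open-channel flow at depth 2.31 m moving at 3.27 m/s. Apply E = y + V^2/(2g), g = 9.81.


Specific energy E = y + V^2/(2g).
Velocity head = V^2/(2g) = 3.27^2 / (2*9.81) = 10.6929 / 19.62 = 0.545 m.
E = 2.31 + 0.545 = 2.855 m.

2.855


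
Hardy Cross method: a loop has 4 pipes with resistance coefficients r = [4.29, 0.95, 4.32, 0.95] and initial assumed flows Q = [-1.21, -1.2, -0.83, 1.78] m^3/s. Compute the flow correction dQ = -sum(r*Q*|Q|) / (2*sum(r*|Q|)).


Numerator terms (r*Q*|Q|): 4.29*-1.21*|-1.21| = -6.281; 0.95*-1.2*|-1.2| = -1.368; 4.32*-0.83*|-0.83| = -2.976; 0.95*1.78*|1.78| = 3.01.
Sum of numerator = -7.6151.
Denominator terms (r*|Q|): 4.29*|-1.21| = 5.1909; 0.95*|-1.2| = 1.14; 4.32*|-0.83| = 3.5856; 0.95*|1.78| = 1.691.
2 * sum of denominator = 2 * 11.6075 = 23.215.
dQ = --7.6151 / 23.215 = 0.328 m^3/s.

0.328


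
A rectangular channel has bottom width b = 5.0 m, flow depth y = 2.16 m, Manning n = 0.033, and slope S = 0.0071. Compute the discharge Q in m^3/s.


For a rectangular channel, the cross-sectional area A = b * y = 5.0 * 2.16 = 10.8 m^2.
The wetted perimeter P = b + 2y = 5.0 + 2*2.16 = 9.32 m.
Hydraulic radius R = A/P = 10.8/9.32 = 1.1588 m.
Velocity V = (1/n)*R^(2/3)*S^(1/2) = (1/0.033)*1.1588^(2/3)*0.0071^(1/2) = 2.817 m/s.
Discharge Q = A * V = 10.8 * 2.817 = 30.424 m^3/s.

30.424


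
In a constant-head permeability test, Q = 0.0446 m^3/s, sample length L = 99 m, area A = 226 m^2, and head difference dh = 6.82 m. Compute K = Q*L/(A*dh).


From K = Q*L / (A*dh):
Numerator: Q*L = 0.0446 * 99 = 4.4154.
Denominator: A*dh = 226 * 6.82 = 1541.32.
K = 4.4154 / 1541.32 = 0.002865 m/s.

0.002865


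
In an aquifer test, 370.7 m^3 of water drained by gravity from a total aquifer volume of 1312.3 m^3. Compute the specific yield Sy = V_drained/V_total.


Specific yield Sy = Volume drained / Total volume.
Sy = 370.7 / 1312.3
   = 0.2825.

0.2825


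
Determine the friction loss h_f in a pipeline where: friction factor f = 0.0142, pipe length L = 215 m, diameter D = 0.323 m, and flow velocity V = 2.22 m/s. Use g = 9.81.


Darcy-Weisbach equation: h_f = f * (L/D) * V^2/(2g).
f * L/D = 0.0142 * 215/0.323 = 9.452.
V^2/(2g) = 2.22^2 / (2*9.81) = 4.9284 / 19.62 = 0.2512 m.
h_f = 9.452 * 0.2512 = 2.374 m.

2.374


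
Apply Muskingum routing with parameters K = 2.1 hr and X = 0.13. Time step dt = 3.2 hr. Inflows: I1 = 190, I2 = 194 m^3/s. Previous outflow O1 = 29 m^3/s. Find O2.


Muskingum coefficients:
denom = 2*K*(1-X) + dt = 2*2.1*(1-0.13) + 3.2 = 6.854.
C0 = (dt - 2*K*X)/denom = (3.2 - 2*2.1*0.13)/6.854 = 0.3872.
C1 = (dt + 2*K*X)/denom = (3.2 + 2*2.1*0.13)/6.854 = 0.5465.
C2 = (2*K*(1-X) - dt)/denom = 0.0662.
O2 = C0*I2 + C1*I1 + C2*O1
   = 0.3872*194 + 0.5465*190 + 0.0662*29
   = 180.88 m^3/s.

180.88


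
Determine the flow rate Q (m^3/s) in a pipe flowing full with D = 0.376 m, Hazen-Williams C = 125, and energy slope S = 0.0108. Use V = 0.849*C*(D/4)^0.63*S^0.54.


For a full circular pipe, R = D/4 = 0.376/4 = 0.094 m.
V = 0.849 * 125 * 0.094^0.63 * 0.0108^0.54
  = 0.849 * 125 * 0.225461 * 0.086706
  = 2.0746 m/s.
Pipe area A = pi*D^2/4 = pi*0.376^2/4 = 0.111 m^2.
Q = A * V = 0.111 * 2.0746 = 0.2304 m^3/s.

0.2304


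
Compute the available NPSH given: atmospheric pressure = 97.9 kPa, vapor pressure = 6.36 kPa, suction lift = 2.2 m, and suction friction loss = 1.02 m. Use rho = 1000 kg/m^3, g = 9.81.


NPSHa = p_atm/(rho*g) - z_s - hf_s - p_vap/(rho*g).
p_atm/(rho*g) = 97.9*1000 / (1000*9.81) = 9.98 m.
p_vap/(rho*g) = 6.36*1000 / (1000*9.81) = 0.648 m.
NPSHa = 9.98 - 2.2 - 1.02 - 0.648
      = 6.11 m.

6.11


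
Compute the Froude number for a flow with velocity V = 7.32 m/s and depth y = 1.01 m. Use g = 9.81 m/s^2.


The Froude number is defined as Fr = V / sqrt(g*y).
g*y = 9.81 * 1.01 = 9.9081.
sqrt(g*y) = sqrt(9.9081) = 3.1477.
Fr = 7.32 / 3.1477 = 2.3255.

2.3255


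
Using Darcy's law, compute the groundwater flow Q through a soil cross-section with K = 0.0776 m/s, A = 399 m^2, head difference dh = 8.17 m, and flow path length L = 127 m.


Darcy's law: Q = K * A * i, where i = dh/L.
Hydraulic gradient i = 8.17 / 127 = 0.064331.
Q = 0.0776 * 399 * 0.064331
  = 1.9918 m^3/s.

1.9918


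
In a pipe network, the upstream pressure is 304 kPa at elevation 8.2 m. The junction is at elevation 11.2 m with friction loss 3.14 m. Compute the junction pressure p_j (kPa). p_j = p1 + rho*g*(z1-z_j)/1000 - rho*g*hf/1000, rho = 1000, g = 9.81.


Junction pressure: p_j = p1 + rho*g*(z1 - z_j)/1000 - rho*g*hf/1000.
Elevation term = 1000*9.81*(8.2 - 11.2)/1000 = -29.43 kPa.
Friction term = 1000*9.81*3.14/1000 = 30.803 kPa.
p_j = 304 + -29.43 - 30.803 = 243.77 kPa.

243.77


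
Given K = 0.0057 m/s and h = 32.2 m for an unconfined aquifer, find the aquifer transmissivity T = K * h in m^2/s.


Transmissivity is defined as T = K * h.
T = 0.0057 * 32.2
  = 0.1835 m^2/s.

0.1835


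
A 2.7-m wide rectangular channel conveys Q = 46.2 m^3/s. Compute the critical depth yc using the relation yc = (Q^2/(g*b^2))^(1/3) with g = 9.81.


Using yc = (Q^2 / (g * b^2))^(1/3):
Q^2 = 46.2^2 = 2134.44.
g * b^2 = 9.81 * 2.7^2 = 9.81 * 7.29 = 71.51.
Q^2 / (g*b^2) = 2134.44 / 71.51 = 29.8481.
yc = 29.8481^(1/3) = 3.1019 m.

3.1019


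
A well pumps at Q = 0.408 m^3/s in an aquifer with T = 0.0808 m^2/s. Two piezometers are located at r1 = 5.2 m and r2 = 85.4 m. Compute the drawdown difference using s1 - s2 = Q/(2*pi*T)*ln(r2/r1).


Thiem equation: s1 - s2 = Q/(2*pi*T) * ln(r2/r1).
ln(r2/r1) = ln(85.4/5.2) = 2.7987.
Q/(2*pi*T) = 0.408 / (2*pi*0.0808) = 0.408 / 0.5077 = 0.8037.
s1 - s2 = 0.8037 * 2.7987 = 2.2492 m.

2.2492


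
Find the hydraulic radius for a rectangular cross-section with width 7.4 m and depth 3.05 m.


For a rectangular section:
Flow area A = b * y = 7.4 * 3.05 = 22.57 m^2.
Wetted perimeter P = b + 2y = 7.4 + 2*3.05 = 13.5 m.
Hydraulic radius R = A/P = 22.57 / 13.5 = 1.6719 m.

1.6719


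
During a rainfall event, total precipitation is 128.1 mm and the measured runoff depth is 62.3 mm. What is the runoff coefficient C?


The runoff coefficient C = runoff depth / rainfall depth.
C = 62.3 / 128.1
  = 0.4863.

0.4863


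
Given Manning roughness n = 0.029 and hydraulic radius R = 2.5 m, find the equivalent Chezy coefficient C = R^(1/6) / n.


The Chezy coefficient relates to Manning's n through C = R^(1/6) / n.
R^(1/6) = 2.5^(1/6) = 1.164993.
C = 1.164993 / 0.029 = 40.17 m^(1/2)/s.

40.17


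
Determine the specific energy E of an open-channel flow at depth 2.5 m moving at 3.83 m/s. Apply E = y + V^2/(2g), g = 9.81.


Specific energy E = y + V^2/(2g).
Velocity head = V^2/(2g) = 3.83^2 / (2*9.81) = 14.6689 / 19.62 = 0.7477 m.
E = 2.5 + 0.7477 = 3.2477 m.

3.2477


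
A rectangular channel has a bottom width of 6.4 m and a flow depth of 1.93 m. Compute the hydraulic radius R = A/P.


For a rectangular section:
Flow area A = b * y = 6.4 * 1.93 = 12.35 m^2.
Wetted perimeter P = b + 2y = 6.4 + 2*1.93 = 10.26 m.
Hydraulic radius R = A/P = 12.35 / 10.26 = 1.2039 m.

1.2039


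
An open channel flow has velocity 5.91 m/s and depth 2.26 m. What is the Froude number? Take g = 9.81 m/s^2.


The Froude number is defined as Fr = V / sqrt(g*y).
g*y = 9.81 * 2.26 = 22.1706.
sqrt(g*y) = sqrt(22.1706) = 4.7086.
Fr = 5.91 / 4.7086 = 1.2552.

1.2552


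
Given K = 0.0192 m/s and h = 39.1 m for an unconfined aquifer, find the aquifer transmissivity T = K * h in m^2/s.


Transmissivity is defined as T = K * h.
T = 0.0192 * 39.1
  = 0.7507 m^2/s.

0.7507


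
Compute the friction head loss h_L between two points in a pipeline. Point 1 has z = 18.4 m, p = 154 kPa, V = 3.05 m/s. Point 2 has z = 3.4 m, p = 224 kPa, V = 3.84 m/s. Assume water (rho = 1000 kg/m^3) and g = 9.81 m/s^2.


Total head at each section: H = z + p/(rho*g) + V^2/(2g).
H1 = 18.4 + 154*1000/(1000*9.81) + 3.05^2/(2*9.81)
   = 18.4 + 15.698 + 0.4741
   = 34.572 m.
H2 = 3.4 + 224*1000/(1000*9.81) + 3.84^2/(2*9.81)
   = 3.4 + 22.834 + 0.7516
   = 26.985 m.
h_L = H1 - H2 = 34.572 - 26.985 = 7.587 m.

7.587


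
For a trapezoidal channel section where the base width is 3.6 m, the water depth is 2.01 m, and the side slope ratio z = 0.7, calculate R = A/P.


For a trapezoidal section with side slope z:
A = (b + z*y)*y = (3.6 + 0.7*2.01)*2.01 = 10.064 m^2.
P = b + 2*y*sqrt(1 + z^2) = 3.6 + 2*2.01*sqrt(1 + 0.7^2) = 8.507 m.
R = A/P = 10.064 / 8.507 = 1.183 m.

1.183


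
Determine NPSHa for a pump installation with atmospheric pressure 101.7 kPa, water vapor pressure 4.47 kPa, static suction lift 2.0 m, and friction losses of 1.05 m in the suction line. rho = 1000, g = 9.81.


NPSHa = p_atm/(rho*g) - z_s - hf_s - p_vap/(rho*g).
p_atm/(rho*g) = 101.7*1000 / (1000*9.81) = 10.367 m.
p_vap/(rho*g) = 4.47*1000 / (1000*9.81) = 0.456 m.
NPSHa = 10.367 - 2.0 - 1.05 - 0.456
      = 6.86 m.

6.86


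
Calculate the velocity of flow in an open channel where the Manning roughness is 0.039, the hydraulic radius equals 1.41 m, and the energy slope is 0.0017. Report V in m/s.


Manning's equation gives V = (1/n) * R^(2/3) * S^(1/2).
First, compute R^(2/3) = 1.41^(2/3) = 1.2574.
Next, S^(1/2) = 0.0017^(1/2) = 0.041231.
Then 1/n = 1/0.039 = 25.64.
V = 25.64 * 1.2574 * 0.041231 = 1.3293 m/s.

1.3293


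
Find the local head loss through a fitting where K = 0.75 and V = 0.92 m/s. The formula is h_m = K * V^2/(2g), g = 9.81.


Minor loss formula: h_m = K * V^2/(2g).
V^2 = 0.92^2 = 0.8464.
V^2/(2g) = 0.8464 / 19.62 = 0.0431 m.
h_m = 0.75 * 0.0431 = 0.0324 m.

0.0324


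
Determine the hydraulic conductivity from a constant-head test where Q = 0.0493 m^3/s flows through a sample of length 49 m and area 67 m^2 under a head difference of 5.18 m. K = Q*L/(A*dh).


From K = Q*L / (A*dh):
Numerator: Q*L = 0.0493 * 49 = 2.4157.
Denominator: A*dh = 67 * 5.18 = 347.06.
K = 2.4157 / 347.06 = 0.00696 m/s.

0.00696


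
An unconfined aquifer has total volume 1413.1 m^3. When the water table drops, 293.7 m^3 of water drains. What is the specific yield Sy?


Specific yield Sy = Volume drained / Total volume.
Sy = 293.7 / 1413.1
   = 0.2078.

0.2078


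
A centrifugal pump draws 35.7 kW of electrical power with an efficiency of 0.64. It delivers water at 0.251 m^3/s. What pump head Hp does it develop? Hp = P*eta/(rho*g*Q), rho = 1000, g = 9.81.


Pump head formula: Hp = P * eta / (rho * g * Q).
Numerator: P * eta = 35.7 * 1000 * 0.64 = 22848.0 W.
Denominator: rho * g * Q = 1000 * 9.81 * 0.251 = 2462.31.
Hp = 22848.0 / 2462.31 = 9.28 m.

9.28


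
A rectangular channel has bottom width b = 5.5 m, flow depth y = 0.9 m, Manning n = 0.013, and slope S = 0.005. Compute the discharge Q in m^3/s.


For a rectangular channel, the cross-sectional area A = b * y = 5.5 * 0.9 = 4.95 m^2.
The wetted perimeter P = b + 2y = 5.5 + 2*0.9 = 7.3 m.
Hydraulic radius R = A/P = 4.95/7.3 = 0.6781 m.
Velocity V = (1/n)*R^(2/3)*S^(1/2) = (1/0.013)*0.6781^(2/3)*0.005^(1/2) = 4.1982 m/s.
Discharge Q = A * V = 4.95 * 4.1982 = 20.781 m^3/s.

20.781


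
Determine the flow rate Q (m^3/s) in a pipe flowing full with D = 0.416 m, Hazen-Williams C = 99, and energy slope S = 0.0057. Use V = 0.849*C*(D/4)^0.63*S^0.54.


For a full circular pipe, R = D/4 = 0.416/4 = 0.104 m.
V = 0.849 * 99 * 0.104^0.63 * 0.0057^0.54
  = 0.849 * 99 * 0.240287 * 0.061401
  = 1.2401 m/s.
Pipe area A = pi*D^2/4 = pi*0.416^2/4 = 0.1359 m^2.
Q = A * V = 0.1359 * 1.2401 = 0.1685 m^3/s.

0.1685


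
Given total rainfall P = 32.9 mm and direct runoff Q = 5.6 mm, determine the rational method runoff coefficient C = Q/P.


The runoff coefficient C = runoff depth / rainfall depth.
C = 5.6 / 32.9
  = 0.1702.

0.1702


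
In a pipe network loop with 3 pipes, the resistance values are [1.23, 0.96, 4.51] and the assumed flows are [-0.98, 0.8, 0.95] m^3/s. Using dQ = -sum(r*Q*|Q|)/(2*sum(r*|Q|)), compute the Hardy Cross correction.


Numerator terms (r*Q*|Q|): 1.23*-0.98*|-0.98| = -1.1813; 0.96*0.8*|0.8| = 0.6144; 4.51*0.95*|0.95| = 4.0703.
Sum of numerator = 3.5034.
Denominator terms (r*|Q|): 1.23*|-0.98| = 1.2054; 0.96*|0.8| = 0.768; 4.51*|0.95| = 4.2845.
2 * sum of denominator = 2 * 6.2579 = 12.5158.
dQ = -3.5034 / 12.5158 = -0.2799 m^3/s.

-0.2799


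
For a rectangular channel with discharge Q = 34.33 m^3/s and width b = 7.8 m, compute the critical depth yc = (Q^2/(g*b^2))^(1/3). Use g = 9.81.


Using yc = (Q^2 / (g * b^2))^(1/3):
Q^2 = 34.33^2 = 1178.55.
g * b^2 = 9.81 * 7.8^2 = 9.81 * 60.84 = 596.84.
Q^2 / (g*b^2) = 1178.55 / 596.84 = 1.9746.
yc = 1.9746^(1/3) = 1.2546 m.

1.2546


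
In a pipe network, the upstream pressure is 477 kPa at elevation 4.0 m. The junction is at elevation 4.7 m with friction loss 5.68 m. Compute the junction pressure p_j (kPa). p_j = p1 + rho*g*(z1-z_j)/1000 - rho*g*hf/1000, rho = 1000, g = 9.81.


Junction pressure: p_j = p1 + rho*g*(z1 - z_j)/1000 - rho*g*hf/1000.
Elevation term = 1000*9.81*(4.0 - 4.7)/1000 = -6.867 kPa.
Friction term = 1000*9.81*5.68/1000 = 55.721 kPa.
p_j = 477 + -6.867 - 55.721 = 414.41 kPa.

414.41


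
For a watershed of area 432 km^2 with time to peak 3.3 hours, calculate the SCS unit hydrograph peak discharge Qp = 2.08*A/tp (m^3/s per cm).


SCS formula: Qp = 2.08 * A / tp.
Qp = 2.08 * 432 / 3.3
   = 898.56 / 3.3
   = 272.29 m^3/s per cm.

272.29


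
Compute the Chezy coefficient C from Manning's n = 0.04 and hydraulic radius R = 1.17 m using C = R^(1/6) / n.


The Chezy coefficient relates to Manning's n through C = R^(1/6) / n.
R^(1/6) = 1.17^(1/6) = 1.026513.
C = 1.026513 / 0.04 = 25.66 m^(1/2)/s.

25.66
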